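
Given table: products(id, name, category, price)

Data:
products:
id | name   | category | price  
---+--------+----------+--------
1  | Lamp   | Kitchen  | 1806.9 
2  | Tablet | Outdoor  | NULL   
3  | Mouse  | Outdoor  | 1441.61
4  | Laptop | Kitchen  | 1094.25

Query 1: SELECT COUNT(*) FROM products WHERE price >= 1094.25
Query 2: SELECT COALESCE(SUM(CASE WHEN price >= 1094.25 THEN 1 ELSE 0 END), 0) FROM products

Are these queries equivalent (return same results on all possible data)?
Yes, equivalent

Both queries return: [(3,)]

Reason: COUNT with WHERE vs conditional SUM (COALESCE handles empty-table NULL)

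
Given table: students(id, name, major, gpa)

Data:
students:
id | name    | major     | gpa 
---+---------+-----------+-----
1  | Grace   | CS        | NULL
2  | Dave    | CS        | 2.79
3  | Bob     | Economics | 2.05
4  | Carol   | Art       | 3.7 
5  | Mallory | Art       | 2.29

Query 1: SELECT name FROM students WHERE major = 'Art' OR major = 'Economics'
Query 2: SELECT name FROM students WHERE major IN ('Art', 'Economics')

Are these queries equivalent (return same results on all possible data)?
Yes, equivalent

Both queries return: [('Bob',), ('Carol',), ('Mallory',)]

Reason: OR vs IN are equivalent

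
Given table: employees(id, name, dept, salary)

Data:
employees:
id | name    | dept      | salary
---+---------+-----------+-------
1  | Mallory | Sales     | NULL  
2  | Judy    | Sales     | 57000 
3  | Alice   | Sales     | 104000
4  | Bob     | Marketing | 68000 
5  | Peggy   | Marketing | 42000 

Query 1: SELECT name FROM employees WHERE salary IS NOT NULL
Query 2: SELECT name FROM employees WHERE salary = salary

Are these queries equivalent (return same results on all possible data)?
Yes, equivalent

Both queries return: [('Alice',), ('Bob',), ('Judy',), ('Peggy',)]

Reason: IS NOT NULL vs self-equality (both exclude NULLs)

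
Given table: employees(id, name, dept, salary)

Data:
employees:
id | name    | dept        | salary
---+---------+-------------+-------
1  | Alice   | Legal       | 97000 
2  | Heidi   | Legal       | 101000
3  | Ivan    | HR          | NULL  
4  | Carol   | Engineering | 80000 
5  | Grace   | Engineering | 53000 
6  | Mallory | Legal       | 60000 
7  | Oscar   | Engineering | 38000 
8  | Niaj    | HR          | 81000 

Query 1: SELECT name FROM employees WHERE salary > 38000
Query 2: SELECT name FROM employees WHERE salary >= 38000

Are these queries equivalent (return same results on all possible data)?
No, not equivalent

Query 1 returns: [('Alice',), ('Heidi',), ('Carol',), ('Grace',), ('Mallory',), ('Niaj',)]
Query 2 returns: [('Alice',), ('Heidi',), ('Carol',), ('Grace',), ('Mallory',), ('Oscar',), ('Niaj',)]

Reason: > vs >= gives different results when salary = 38000 exists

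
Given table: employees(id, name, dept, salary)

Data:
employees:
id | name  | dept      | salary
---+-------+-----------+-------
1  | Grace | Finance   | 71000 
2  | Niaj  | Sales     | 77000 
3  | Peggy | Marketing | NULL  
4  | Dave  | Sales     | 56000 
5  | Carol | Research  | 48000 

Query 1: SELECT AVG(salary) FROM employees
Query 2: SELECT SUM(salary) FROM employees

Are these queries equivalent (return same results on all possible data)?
No, not equivalent

Query 1 returns: [(63000.0,)]
Query 2 returns: [(252000,)]

Reason: AVG vs SUM give different aggregate values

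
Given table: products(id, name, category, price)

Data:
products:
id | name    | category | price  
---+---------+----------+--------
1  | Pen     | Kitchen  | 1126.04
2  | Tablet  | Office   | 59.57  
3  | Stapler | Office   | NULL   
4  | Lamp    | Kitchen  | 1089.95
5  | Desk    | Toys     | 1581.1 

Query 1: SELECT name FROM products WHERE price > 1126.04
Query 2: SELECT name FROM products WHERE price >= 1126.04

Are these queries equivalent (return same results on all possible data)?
No, not equivalent

Query 1 returns: [('Desk',)]
Query 2 returns: [('Pen',), ('Desk',)]

Reason: > vs >= gives different results when price = 1126.04 exists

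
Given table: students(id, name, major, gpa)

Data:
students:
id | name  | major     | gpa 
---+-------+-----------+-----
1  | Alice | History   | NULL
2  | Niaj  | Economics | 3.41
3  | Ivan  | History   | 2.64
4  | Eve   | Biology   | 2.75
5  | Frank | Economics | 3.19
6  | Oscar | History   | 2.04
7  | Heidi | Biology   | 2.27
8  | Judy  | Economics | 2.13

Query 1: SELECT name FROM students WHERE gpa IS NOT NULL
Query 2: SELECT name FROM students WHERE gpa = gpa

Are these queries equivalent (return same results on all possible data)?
Yes, equivalent

Both queries return: [('Eve',), ('Frank',), ('Heidi',), ('Ivan',), ('Judy',), ('Niaj',), ('Oscar',)]

Reason: IS NOT NULL vs self-equality (both exclude NULLs)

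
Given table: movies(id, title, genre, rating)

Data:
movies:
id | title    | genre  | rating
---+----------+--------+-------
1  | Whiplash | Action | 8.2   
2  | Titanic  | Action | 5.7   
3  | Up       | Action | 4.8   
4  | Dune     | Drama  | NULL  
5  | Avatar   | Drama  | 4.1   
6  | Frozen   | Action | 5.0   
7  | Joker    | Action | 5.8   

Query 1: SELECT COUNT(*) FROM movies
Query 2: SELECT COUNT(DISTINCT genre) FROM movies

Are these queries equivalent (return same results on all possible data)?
No, not equivalent

Query 1 returns: [(7,)]
Query 2 returns: [(2,)]

Reason: COUNT(*) counts rows, COUNT(DISTINCT genre) counts unique genres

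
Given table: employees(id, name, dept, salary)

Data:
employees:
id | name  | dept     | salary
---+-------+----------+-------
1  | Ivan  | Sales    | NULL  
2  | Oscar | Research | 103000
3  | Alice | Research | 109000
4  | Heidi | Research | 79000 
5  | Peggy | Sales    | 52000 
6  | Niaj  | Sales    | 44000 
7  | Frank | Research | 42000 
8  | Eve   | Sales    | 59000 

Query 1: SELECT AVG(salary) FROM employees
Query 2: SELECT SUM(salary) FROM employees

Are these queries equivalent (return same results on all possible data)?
No, not equivalent

Query 1 returns: [(69714.28571428571,)]
Query 2 returns: [(488000,)]

Reason: AVG vs SUM give different aggregate values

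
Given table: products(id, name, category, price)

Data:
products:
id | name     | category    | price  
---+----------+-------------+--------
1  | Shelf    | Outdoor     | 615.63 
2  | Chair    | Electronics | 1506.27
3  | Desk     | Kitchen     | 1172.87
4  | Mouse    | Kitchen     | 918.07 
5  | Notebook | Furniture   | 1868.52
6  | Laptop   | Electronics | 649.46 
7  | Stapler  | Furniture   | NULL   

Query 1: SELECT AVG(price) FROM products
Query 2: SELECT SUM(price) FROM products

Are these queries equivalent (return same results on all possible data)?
No, not equivalent

Query 1 returns: [(1121.8033333333333,)]
Query 2 returns: [(6730.82,)]

Reason: AVG vs SUM give different aggregate values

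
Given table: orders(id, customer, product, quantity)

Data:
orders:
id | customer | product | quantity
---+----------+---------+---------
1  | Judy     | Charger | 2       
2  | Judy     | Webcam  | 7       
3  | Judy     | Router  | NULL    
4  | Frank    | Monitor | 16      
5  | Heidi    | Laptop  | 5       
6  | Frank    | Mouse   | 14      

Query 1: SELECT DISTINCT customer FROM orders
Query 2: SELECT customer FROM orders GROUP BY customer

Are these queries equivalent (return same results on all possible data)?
Yes, equivalent

Both queries return: [('Frank',), ('Heidi',), ('Judy',)]

Reason: Both get unique customers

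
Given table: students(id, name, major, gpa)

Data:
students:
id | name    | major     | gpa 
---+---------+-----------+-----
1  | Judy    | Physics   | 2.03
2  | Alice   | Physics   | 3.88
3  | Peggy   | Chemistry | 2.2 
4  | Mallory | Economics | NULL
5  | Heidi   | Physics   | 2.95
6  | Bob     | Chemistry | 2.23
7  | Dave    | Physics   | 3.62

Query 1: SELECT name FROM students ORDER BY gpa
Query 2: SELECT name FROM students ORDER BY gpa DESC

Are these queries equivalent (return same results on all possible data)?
No, not equivalent

Query 1 returns: [('Mallory',), ('Judy',), ('Peggy',), ('Bob',), ('Heidi',), ('Dave',), ('Alice',)]
Query 2 returns: [('Alice',), ('Dave',), ('Heidi',), ('Bob',), ('Peggy',), ('Judy',), ('Mallory',)]

Reason: ASC vs DESC gives opposite ordering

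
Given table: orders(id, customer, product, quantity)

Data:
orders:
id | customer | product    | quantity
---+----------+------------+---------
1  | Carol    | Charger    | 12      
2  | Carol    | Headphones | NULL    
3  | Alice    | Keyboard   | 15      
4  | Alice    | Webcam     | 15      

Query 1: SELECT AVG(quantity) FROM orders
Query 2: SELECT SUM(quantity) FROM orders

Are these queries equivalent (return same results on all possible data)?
No, not equivalent

Query 1 returns: [(14.0,)]
Query 2 returns: [(42,)]

Reason: AVG vs SUM give different aggregate values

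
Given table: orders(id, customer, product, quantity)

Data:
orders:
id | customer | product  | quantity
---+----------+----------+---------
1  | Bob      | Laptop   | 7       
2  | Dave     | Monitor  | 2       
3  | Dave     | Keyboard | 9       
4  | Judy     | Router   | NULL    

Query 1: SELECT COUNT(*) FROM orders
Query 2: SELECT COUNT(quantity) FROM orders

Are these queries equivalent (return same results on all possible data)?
No, not equivalent

Query 1 returns: [(4,)]
Query 2 returns: [(3,)]

Reason: COUNT(*) includes NULLs, COUNT(column) excludes them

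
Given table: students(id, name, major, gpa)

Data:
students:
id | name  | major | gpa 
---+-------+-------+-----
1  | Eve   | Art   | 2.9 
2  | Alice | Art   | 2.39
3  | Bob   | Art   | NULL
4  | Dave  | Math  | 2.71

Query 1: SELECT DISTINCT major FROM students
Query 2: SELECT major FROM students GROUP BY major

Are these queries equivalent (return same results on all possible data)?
Yes, equivalent

Both queries return: [('Art',), ('Math',)]

Reason: Both get unique majors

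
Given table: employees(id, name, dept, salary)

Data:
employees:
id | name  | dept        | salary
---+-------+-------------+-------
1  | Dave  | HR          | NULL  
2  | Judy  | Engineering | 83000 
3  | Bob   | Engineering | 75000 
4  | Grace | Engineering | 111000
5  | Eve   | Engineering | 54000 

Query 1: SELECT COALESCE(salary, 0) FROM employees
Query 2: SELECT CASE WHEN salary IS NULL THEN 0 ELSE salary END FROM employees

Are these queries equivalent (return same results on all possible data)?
Yes, equivalent

Both queries return: [(0,), (54000,), (75000,), (83000,), (111000,)]

Reason: COALESCE vs CASE for NULL handling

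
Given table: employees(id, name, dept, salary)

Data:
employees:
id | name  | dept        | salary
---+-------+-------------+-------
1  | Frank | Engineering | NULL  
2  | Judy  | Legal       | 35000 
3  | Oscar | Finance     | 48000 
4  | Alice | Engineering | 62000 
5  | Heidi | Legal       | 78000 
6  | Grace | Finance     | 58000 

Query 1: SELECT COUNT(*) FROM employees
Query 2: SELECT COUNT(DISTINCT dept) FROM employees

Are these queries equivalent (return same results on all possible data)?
No, not equivalent

Query 1 returns: [(6,)]
Query 2 returns: [(3,)]

Reason: COUNT(*) counts rows, COUNT(DISTINCT dept) counts unique depts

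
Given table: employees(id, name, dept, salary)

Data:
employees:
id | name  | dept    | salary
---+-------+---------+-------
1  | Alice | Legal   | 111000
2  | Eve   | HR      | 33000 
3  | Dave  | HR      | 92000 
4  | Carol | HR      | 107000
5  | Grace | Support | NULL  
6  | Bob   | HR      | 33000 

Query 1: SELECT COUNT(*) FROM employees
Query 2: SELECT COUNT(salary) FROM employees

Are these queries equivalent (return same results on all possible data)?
No, not equivalent

Query 1 returns: [(6,)]
Query 2 returns: [(5,)]

Reason: COUNT(*) includes NULLs, COUNT(column) excludes them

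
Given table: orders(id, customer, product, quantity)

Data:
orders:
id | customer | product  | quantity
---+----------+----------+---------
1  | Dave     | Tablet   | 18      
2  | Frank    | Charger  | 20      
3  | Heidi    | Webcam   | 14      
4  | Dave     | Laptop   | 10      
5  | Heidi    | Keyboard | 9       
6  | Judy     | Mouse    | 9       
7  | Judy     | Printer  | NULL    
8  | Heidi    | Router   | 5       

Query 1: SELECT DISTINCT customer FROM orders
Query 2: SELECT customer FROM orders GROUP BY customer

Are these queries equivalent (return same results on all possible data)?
Yes, equivalent

Both queries return: [('Dave',), ('Frank',), ('Heidi',), ('Judy',)]

Reason: Both get unique customers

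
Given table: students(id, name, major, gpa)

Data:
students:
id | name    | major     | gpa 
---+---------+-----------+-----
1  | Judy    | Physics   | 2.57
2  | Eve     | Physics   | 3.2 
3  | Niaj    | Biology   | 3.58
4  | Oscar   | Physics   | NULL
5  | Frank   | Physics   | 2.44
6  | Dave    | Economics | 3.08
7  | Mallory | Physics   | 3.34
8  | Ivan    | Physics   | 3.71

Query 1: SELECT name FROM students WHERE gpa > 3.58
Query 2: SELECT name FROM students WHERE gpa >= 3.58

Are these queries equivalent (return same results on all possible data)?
No, not equivalent

Query 1 returns: [('Ivan',)]
Query 2 returns: [('Niaj',), ('Ivan',)]

Reason: > vs >= gives different results when gpa = 3.58 exists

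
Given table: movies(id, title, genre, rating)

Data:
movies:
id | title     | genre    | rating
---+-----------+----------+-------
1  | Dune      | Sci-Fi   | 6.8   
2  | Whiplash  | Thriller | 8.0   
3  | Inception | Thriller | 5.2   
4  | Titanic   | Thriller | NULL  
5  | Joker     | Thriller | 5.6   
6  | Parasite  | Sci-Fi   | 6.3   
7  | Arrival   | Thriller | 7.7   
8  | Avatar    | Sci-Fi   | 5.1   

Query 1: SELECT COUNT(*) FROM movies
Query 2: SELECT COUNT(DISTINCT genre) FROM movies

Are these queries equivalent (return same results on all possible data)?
No, not equivalent

Query 1 returns: [(8,)]
Query 2 returns: [(2,)]

Reason: COUNT(*) counts rows, COUNT(DISTINCT genre) counts unique genres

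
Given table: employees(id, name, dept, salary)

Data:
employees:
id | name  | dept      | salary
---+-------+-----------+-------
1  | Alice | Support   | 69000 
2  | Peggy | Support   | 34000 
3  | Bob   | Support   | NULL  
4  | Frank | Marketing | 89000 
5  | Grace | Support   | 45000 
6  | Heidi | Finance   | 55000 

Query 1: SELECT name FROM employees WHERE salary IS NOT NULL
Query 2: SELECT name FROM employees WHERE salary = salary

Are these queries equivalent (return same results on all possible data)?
Yes, equivalent

Both queries return: [('Alice',), ('Frank',), ('Grace',), ('Heidi',), ('Peggy',)]

Reason: IS NOT NULL vs self-equality (both exclude NULLs)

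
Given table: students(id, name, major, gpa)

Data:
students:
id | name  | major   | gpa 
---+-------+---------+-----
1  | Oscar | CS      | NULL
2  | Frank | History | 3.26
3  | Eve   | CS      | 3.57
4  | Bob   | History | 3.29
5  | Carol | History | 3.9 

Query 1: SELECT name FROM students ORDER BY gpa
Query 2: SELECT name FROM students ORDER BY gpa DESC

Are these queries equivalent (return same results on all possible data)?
No, not equivalent

Query 1 returns: [('Oscar',), ('Frank',), ('Bob',), ('Eve',), ('Carol',)]
Query 2 returns: [('Carol',), ('Eve',), ('Bob',), ('Frank',), ('Oscar',)]

Reason: ASC vs DESC gives opposite ordering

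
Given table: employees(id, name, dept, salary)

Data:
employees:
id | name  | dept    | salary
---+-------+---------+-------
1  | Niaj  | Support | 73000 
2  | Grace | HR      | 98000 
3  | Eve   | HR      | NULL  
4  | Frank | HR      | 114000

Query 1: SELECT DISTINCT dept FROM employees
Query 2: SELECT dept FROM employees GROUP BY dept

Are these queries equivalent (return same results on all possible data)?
Yes, equivalent

Both queries return: [('HR',), ('Support',)]

Reason: Both get unique depts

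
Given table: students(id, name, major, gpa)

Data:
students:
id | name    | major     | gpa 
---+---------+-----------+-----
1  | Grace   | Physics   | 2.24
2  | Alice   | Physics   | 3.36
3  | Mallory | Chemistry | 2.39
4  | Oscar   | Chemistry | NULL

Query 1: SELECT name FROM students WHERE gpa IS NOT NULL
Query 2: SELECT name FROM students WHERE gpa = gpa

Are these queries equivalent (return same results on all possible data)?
Yes, equivalent

Both queries return: [('Alice',), ('Grace',), ('Mallory',)]

Reason: IS NOT NULL vs self-equality (both exclude NULLs)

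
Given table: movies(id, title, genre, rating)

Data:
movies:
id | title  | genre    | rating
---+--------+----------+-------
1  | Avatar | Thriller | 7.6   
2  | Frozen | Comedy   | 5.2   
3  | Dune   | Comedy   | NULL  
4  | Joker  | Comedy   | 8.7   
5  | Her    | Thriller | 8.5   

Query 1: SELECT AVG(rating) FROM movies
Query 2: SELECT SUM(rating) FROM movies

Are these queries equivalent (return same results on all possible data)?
No, not equivalent

Query 1 returns: [(7.5,)]
Query 2 returns: [(30.0,)]

Reason: AVG vs SUM give different aggregate values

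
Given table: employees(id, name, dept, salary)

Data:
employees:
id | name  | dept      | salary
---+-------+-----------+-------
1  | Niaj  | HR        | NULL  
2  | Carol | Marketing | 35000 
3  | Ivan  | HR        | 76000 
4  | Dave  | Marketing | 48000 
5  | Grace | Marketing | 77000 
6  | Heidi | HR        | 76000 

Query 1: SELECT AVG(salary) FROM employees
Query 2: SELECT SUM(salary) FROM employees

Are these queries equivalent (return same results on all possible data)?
No, not equivalent

Query 1 returns: [(62400.0,)]
Query 2 returns: [(312000,)]

Reason: AVG vs SUM give different aggregate values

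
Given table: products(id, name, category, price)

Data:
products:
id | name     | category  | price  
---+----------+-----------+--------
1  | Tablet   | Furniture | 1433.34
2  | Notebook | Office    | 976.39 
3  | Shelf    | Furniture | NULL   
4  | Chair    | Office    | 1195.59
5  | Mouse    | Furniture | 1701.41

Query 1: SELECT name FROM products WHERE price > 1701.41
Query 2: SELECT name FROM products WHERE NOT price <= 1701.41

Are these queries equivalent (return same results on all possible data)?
Yes, equivalent

Both queries return: []

Reason: Both filter price > 1701.41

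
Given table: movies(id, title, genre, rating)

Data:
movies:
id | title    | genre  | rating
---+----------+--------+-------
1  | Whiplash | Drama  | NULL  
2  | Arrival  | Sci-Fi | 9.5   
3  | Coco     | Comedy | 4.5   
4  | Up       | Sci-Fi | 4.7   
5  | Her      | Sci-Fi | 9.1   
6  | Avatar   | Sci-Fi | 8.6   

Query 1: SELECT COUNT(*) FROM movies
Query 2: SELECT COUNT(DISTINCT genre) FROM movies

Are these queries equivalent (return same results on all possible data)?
No, not equivalent

Query 1 returns: [(6,)]
Query 2 returns: [(3,)]

Reason: COUNT(*) counts rows, COUNT(DISTINCT genre) counts unique genres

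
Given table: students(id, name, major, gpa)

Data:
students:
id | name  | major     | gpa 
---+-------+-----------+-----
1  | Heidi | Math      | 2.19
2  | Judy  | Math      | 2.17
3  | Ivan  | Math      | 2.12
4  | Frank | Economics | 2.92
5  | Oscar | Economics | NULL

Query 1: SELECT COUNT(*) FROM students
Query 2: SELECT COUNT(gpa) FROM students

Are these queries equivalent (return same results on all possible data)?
No, not equivalent

Query 1 returns: [(5,)]
Query 2 returns: [(4,)]

Reason: COUNT(*) includes NULLs, COUNT(column) excludes them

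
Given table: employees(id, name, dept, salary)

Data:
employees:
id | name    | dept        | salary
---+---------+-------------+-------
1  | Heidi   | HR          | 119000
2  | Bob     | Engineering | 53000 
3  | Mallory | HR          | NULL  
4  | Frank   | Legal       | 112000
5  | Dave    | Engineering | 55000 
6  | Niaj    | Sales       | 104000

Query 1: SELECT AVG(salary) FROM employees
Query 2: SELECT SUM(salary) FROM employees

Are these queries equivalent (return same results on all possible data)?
No, not equivalent

Query 1 returns: [(88600.0,)]
Query 2 returns: [(443000,)]

Reason: AVG vs SUM give different aggregate values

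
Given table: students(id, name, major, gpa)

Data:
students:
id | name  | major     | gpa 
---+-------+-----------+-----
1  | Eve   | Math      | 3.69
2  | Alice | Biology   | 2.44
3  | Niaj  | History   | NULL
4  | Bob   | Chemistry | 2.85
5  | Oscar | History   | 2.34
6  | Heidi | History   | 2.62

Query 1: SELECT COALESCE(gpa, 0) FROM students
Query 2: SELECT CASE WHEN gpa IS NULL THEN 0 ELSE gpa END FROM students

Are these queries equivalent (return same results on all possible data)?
Yes, equivalent

Both queries return: [(0,), (2.34,), (2.44,), (2.62,), (2.85,), (3.69,)]

Reason: COALESCE vs CASE for NULL handling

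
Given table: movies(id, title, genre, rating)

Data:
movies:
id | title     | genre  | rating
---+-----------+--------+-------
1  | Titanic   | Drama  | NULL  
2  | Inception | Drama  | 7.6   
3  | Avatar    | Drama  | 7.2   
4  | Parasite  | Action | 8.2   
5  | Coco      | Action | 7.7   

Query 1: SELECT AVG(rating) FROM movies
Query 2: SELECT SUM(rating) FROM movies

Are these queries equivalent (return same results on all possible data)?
No, not equivalent

Query 1 returns: [(7.675,)]
Query 2 returns: [(30.7,)]

Reason: AVG vs SUM give different aggregate values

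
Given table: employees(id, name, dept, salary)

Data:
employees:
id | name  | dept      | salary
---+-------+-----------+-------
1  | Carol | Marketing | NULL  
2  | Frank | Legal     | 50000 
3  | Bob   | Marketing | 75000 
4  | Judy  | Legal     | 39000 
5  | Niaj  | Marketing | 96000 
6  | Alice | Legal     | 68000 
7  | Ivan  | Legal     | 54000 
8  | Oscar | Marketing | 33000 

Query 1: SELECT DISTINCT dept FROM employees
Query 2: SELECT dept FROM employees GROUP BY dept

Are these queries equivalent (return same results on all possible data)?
Yes, equivalent

Both queries return: [('Legal',), ('Marketing',)]

Reason: Both get unique depts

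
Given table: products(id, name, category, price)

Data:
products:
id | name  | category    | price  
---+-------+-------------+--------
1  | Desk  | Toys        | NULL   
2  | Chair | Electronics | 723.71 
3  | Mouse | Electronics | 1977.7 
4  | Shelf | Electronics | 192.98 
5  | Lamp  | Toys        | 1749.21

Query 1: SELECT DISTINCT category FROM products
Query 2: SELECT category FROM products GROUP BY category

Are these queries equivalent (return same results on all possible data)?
Yes, equivalent

Both queries return: [('Electronics',), ('Toys',)]

Reason: Both get unique categorys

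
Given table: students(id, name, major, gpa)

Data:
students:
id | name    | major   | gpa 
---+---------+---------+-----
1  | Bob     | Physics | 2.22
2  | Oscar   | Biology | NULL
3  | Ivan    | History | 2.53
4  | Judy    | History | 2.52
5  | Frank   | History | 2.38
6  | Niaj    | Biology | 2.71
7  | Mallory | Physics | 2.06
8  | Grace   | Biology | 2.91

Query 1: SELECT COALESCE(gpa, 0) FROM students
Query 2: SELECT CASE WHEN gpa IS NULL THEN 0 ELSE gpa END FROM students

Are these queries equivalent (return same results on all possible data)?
Yes, equivalent

Both queries return: [(0,), (2.06,), (2.22,), (2.38,), (2.52,), (2.53,), (2.71,), (2.91,)]

Reason: COALESCE vs CASE for NULL handling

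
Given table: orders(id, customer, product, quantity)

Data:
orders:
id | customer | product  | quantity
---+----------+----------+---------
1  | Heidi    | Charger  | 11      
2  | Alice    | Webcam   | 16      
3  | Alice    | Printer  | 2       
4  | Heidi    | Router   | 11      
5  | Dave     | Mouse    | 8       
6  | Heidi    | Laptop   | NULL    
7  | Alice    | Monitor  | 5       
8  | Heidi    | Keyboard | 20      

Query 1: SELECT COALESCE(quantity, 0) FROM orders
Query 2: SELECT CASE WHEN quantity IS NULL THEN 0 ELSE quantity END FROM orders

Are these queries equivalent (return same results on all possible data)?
Yes, equivalent

Both queries return: [(0,), (2,), (5,), (8,), (11,), (11,), (16,), (20,)]

Reason: COALESCE vs CASE for NULL handling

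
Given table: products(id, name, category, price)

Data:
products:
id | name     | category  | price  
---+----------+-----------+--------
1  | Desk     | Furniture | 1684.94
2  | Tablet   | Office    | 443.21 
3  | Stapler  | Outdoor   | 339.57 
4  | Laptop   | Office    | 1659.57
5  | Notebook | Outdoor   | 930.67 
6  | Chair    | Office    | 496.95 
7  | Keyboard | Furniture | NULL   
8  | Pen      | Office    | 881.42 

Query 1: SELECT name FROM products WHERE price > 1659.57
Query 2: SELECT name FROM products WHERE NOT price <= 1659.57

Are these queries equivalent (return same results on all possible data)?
Yes, equivalent

Both queries return: [('Desk',)]

Reason: Both filter price > 1659.57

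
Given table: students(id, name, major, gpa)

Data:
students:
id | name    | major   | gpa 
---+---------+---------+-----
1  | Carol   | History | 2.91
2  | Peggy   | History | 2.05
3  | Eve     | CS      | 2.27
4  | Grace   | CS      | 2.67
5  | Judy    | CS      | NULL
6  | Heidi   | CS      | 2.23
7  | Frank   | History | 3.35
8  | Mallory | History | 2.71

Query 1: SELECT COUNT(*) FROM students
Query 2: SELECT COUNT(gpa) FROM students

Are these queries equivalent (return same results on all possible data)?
No, not equivalent

Query 1 returns: [(8,)]
Query 2 returns: [(7,)]

Reason: COUNT(*) includes NULLs, COUNT(column) excludes them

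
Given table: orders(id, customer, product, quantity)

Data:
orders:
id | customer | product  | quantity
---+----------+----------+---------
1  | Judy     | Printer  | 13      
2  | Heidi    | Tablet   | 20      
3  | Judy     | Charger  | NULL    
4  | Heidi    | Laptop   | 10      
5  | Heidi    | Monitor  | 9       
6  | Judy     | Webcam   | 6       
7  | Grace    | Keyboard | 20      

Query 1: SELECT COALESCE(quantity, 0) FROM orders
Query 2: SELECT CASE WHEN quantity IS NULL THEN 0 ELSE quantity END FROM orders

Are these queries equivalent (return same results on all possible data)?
Yes, equivalent

Both queries return: [(0,), (6,), (9,), (10,), (13,), (20,), (20,)]

Reason: COALESCE vs CASE for NULL handling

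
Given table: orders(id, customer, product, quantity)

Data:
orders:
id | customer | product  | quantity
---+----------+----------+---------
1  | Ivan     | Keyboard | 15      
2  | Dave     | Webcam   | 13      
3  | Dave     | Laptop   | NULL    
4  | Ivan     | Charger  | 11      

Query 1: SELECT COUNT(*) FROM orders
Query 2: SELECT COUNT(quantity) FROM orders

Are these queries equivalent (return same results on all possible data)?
No, not equivalent

Query 1 returns: [(4,)]
Query 2 returns: [(3,)]

Reason: COUNT(*) includes NULLs, COUNT(column) excludes them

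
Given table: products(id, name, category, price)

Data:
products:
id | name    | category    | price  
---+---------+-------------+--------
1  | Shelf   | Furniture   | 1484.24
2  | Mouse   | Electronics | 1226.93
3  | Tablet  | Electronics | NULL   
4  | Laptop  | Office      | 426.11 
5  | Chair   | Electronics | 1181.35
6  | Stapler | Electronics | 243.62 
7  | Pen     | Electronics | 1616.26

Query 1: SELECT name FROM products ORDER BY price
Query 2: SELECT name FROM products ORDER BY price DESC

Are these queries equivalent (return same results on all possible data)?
No, not equivalent

Query 1 returns: [('Tablet',), ('Stapler',), ('Laptop',), ('Chair',), ('Mouse',), ('Shelf',), ('Pen',)]
Query 2 returns: [('Pen',), ('Shelf',), ('Mouse',), ('Chair',), ('Laptop',), ('Stapler',), ('Tablet',)]

Reason: ASC vs DESC gives opposite ordering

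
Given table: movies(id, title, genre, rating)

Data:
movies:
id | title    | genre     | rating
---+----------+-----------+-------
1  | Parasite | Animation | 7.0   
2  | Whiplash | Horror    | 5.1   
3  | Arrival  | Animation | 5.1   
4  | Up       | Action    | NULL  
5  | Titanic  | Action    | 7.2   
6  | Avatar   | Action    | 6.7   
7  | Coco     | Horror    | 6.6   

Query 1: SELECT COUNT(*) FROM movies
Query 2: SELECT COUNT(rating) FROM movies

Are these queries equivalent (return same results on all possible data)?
No, not equivalent

Query 1 returns: [(7,)]
Query 2 returns: [(6,)]

Reason: COUNT(*) includes NULLs, COUNT(column) excludes them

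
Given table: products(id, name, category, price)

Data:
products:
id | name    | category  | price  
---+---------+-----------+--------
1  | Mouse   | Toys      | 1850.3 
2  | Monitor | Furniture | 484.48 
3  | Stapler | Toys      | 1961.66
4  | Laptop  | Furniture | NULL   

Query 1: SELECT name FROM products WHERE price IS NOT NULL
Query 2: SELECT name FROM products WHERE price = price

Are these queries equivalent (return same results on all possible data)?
Yes, equivalent

Both queries return: [('Monitor',), ('Mouse',), ('Stapler',)]

Reason: IS NOT NULL vs self-equality (both exclude NULLs)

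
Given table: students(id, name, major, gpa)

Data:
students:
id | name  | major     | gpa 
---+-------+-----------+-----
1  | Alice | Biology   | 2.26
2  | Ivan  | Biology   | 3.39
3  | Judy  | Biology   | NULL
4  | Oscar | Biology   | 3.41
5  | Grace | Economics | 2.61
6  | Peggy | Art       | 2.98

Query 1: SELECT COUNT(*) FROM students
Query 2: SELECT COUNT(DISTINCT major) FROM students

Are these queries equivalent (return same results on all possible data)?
No, not equivalent

Query 1 returns: [(6,)]
Query 2 returns: [(3,)]

Reason: COUNT(*) counts rows, COUNT(DISTINCT major) counts unique majors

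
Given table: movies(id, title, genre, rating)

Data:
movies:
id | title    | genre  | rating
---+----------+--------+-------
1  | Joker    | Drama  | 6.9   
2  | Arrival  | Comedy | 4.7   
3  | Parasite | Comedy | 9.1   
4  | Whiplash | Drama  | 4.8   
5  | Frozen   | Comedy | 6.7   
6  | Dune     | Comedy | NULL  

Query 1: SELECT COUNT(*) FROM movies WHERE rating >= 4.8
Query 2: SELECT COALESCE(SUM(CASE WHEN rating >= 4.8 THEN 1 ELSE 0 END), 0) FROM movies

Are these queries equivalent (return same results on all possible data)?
Yes, equivalent

Both queries return: [(4,)]

Reason: COUNT with WHERE vs conditional SUM (COALESCE handles empty-table NULL)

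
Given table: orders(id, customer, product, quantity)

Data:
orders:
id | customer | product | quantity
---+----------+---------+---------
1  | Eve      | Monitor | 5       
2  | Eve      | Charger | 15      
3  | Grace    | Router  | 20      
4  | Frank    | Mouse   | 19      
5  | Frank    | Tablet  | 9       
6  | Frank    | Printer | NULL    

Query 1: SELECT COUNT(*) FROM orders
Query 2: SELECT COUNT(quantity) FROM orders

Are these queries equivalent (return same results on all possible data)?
No, not equivalent

Query 1 returns: [(6,)]
Query 2 returns: [(5,)]

Reason: COUNT(*) includes NULLs, COUNT(column) excludes them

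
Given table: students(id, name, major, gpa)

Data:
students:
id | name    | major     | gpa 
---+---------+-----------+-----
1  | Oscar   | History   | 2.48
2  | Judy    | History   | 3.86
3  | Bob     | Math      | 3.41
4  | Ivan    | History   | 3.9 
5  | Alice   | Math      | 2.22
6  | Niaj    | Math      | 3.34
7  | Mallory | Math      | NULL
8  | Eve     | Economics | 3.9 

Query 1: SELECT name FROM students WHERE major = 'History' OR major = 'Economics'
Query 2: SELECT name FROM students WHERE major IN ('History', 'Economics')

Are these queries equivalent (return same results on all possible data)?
Yes, equivalent

Both queries return: [('Eve',), ('Ivan',), ('Judy',), ('Oscar',)]

Reason: OR vs IN are equivalent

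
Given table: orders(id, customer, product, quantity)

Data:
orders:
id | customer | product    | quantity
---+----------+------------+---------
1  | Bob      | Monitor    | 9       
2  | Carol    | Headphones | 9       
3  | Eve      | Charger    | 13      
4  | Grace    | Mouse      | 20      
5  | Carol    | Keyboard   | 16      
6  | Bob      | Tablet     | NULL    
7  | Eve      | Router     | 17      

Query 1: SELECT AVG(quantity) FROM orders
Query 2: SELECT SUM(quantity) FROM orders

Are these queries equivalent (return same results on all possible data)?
No, not equivalent

Query 1 returns: [(14.0,)]
Query 2 returns: [(84,)]

Reason: AVG vs SUM give different aggregate values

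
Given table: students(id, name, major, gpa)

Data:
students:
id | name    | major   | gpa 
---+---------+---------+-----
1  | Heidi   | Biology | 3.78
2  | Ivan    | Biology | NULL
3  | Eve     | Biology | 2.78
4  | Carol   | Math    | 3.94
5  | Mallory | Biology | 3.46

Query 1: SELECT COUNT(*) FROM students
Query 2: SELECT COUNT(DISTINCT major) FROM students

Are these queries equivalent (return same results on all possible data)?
No, not equivalent

Query 1 returns: [(5,)]
Query 2 returns: [(2,)]

Reason: COUNT(*) counts rows, COUNT(DISTINCT major) counts unique majors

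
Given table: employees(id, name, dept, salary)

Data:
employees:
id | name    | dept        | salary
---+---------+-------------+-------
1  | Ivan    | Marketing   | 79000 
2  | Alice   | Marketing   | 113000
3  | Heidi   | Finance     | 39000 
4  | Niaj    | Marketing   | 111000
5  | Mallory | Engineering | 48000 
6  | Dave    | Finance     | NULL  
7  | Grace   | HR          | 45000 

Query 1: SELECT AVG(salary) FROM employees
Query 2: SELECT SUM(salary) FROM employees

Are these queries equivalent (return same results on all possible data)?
No, not equivalent

Query 1 returns: [(72500.0,)]
Query 2 returns: [(435000,)]

Reason: AVG vs SUM give different aggregate values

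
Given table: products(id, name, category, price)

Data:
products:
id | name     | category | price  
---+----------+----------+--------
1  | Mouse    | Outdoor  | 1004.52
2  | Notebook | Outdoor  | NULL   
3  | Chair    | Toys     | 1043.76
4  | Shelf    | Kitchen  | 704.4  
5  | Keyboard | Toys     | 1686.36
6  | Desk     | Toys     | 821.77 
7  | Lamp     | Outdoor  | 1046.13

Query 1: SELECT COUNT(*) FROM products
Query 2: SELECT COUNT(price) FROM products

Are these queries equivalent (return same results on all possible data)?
No, not equivalent

Query 1 returns: [(7,)]
Query 2 returns: [(6,)]

Reason: COUNT(*) includes NULLs, COUNT(column) excludes them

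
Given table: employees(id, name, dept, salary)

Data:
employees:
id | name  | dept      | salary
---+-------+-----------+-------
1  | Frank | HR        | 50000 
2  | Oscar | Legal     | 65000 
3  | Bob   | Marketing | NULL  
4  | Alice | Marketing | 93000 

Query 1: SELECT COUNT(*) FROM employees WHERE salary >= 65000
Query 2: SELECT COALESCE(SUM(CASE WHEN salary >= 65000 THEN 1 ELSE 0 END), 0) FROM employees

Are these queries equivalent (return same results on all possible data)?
Yes, equivalent

Both queries return: [(2,)]

Reason: COUNT with WHERE vs conditional SUM (COALESCE handles empty-table NULL)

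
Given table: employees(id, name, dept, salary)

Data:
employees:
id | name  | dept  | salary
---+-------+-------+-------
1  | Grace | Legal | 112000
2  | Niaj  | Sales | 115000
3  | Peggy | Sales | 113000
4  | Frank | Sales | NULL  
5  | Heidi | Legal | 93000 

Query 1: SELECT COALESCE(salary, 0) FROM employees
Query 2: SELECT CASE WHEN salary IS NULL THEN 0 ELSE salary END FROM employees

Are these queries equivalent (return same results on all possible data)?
Yes, equivalent

Both queries return: [(0,), (93000,), (112000,), (113000,), (115000,)]

Reason: COALESCE vs CASE for NULL handling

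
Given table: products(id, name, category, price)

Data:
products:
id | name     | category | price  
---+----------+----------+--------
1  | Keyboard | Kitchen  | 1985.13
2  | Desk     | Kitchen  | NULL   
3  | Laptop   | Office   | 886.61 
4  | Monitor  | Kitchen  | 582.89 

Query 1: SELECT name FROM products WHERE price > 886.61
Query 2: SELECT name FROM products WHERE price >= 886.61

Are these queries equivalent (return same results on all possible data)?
No, not equivalent

Query 1 returns: [('Keyboard',)]
Query 2 returns: [('Keyboard',), ('Laptop',)]

Reason: > vs >= gives different results when price = 886.61 exists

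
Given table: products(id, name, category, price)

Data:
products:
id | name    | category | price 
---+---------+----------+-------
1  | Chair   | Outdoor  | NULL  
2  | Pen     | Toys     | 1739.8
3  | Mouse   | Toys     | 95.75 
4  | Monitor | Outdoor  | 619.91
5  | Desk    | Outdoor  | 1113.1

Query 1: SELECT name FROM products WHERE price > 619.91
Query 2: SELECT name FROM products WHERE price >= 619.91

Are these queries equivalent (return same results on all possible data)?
No, not equivalent

Query 1 returns: [('Pen',), ('Desk',)]
Query 2 returns: [('Pen',), ('Monitor',), ('Desk',)]

Reason: > vs >= gives different results when price = 619.91 exists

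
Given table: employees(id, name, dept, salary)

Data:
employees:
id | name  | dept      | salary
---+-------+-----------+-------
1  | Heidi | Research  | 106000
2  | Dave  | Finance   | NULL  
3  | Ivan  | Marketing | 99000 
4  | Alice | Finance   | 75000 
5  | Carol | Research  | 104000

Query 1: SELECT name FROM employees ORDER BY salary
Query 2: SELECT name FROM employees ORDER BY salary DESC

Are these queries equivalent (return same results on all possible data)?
No, not equivalent

Query 1 returns: [('Dave',), ('Alice',), ('Ivan',), ('Carol',), ('Heidi',)]
Query 2 returns: [('Heidi',), ('Carol',), ('Ivan',), ('Alice',), ('Dave',)]

Reason: ASC vs DESC gives opposite ordering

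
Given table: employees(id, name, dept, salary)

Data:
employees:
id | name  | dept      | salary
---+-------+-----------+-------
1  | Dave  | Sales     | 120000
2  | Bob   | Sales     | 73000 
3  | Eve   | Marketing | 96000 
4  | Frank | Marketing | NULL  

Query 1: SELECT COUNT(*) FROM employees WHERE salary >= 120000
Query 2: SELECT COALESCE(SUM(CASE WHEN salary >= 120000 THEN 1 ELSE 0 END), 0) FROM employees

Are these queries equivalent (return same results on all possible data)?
Yes, equivalent

Both queries return: [(1,)]

Reason: COUNT with WHERE vs conditional SUM (COALESCE handles empty-table NULL)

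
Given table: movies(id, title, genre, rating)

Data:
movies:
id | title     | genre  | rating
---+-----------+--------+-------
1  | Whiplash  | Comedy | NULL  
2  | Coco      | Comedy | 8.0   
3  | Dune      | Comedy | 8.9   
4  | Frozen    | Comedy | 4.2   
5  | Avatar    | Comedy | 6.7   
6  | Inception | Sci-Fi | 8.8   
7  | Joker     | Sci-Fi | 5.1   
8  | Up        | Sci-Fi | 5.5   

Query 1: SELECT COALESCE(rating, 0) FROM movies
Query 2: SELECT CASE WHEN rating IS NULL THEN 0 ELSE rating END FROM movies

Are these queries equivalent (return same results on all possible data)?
Yes, equivalent

Both queries return: [(0,), (4.2,), (5.1,), (5.5,), (6.7,), (8.0,), (8.8,), (8.9,)]

Reason: COALESCE vs CASE for NULL handling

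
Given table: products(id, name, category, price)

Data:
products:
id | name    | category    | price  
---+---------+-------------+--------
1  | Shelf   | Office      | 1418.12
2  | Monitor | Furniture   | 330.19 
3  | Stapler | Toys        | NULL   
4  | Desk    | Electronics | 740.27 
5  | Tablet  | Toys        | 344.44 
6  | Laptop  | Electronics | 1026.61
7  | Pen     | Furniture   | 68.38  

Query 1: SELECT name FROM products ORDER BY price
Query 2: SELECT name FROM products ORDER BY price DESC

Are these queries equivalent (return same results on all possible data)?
No, not equivalent

Query 1 returns: [('Stapler',), ('Pen',), ('Monitor',), ('Tablet',), ('Desk',), ('Laptop',), ('Shelf',)]
Query 2 returns: [('Shelf',), ('Laptop',), ('Desk',), ('Tablet',), ('Monitor',), ('Pen',), ('Stapler',)]

Reason: ASC vs DESC gives opposite ordering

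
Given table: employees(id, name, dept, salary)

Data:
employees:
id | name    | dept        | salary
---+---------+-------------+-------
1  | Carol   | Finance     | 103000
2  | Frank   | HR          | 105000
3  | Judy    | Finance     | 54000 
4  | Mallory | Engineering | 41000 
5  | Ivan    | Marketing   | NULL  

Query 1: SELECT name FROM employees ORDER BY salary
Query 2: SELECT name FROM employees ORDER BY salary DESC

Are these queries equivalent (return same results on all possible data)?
No, not equivalent

Query 1 returns: [('Ivan',), ('Mallory',), ('Judy',), ('Carol',), ('Frank',)]
Query 2 returns: [('Frank',), ('Carol',), ('Judy',), ('Mallory',), ('Ivan',)]

Reason: ASC vs DESC gives opposite ordering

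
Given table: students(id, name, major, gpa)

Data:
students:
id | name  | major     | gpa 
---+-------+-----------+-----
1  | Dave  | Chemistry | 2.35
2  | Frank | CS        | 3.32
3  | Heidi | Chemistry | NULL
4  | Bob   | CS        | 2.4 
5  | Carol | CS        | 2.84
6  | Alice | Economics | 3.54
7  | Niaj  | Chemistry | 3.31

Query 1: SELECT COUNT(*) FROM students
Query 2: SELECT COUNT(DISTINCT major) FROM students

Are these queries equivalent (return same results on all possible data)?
No, not equivalent

Query 1 returns: [(7,)]
Query 2 returns: [(3,)]

Reason: COUNT(*) counts rows, COUNT(DISTINCT major) counts unique majors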